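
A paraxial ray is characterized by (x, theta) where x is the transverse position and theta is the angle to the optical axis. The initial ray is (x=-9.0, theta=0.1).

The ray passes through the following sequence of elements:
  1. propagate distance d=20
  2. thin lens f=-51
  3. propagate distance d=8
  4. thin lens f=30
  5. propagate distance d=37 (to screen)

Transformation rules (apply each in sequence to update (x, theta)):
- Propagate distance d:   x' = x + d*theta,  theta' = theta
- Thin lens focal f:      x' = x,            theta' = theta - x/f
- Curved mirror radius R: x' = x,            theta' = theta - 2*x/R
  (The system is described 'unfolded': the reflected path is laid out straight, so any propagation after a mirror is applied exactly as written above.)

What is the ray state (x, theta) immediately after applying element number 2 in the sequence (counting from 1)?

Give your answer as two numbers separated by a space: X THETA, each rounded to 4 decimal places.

Initial: x=-9.0000 theta=0.1000
After 1 (propagate distance d=20): x=-7.0000 theta=0.1000
After 2 (thin lens f=-51): x=-7.0000 theta=-19/510 (≈-0.0373)
Rounded to 4 decimal places: x = -7.0000, theta = -0.0373

Answer: -7.0000 -0.0373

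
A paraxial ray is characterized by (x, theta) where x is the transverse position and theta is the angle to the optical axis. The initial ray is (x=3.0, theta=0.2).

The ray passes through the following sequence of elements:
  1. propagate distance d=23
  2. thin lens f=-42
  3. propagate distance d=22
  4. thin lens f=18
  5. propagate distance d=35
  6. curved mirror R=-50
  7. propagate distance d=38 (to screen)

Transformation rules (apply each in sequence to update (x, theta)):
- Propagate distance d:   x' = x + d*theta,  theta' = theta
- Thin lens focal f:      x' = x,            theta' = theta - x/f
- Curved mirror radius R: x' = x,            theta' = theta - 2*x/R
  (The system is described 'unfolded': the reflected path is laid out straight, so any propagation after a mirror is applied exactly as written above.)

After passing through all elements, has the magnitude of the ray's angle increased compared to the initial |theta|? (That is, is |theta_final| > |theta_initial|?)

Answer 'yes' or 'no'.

Initial: x=3.0000 theta=0.2000
After 1 (propagate distance d=23): x=7.6000 theta=0.2000
After 2 (thin lens f=-42): x=7.6000 theta=8/21 (≈0.3810)
After 3 (propagate distance d=22): x=1678/105 (≈15.9810) theta=8/21 (≈0.3810)
After 4 (thin lens f=18): x=1678/105 (≈15.9810) theta=-479/945 (≈-0.5069)
After 5 (propagate distance d=35): x=-1663/945 (≈-1.7598) theta=-479/945 (≈-0.5069)
After 6 (curved mirror R=-50): x=-1663/945 (≈-1.7598) theta=-4546/7875 (≈-0.5773)
After 7 (propagate distance d=38 (to screen)): x=-559819/23625 (≈-23.6960) theta=-4546/7875 (≈-0.5773)
|theta_initial|=0.2000 |theta_final|=4546/7875 (≈0.5773) -> increased

Answer: yes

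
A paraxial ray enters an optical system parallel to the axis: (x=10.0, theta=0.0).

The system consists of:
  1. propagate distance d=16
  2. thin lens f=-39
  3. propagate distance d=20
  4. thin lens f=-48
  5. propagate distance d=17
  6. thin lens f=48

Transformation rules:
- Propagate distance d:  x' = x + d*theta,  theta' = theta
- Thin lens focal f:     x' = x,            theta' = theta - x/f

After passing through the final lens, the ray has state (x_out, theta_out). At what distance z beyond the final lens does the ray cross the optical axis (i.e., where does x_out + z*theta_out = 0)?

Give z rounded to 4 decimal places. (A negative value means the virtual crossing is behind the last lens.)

Answer: -460.3052

Derivation:
Initial: x=10.0000 theta=0.0000
After 1 (propagate distance d=16): x=10.0000 theta=0.0000
After 2 (thin lens f=-39): x=10.0000 theta=10/39 (≈0.2564)
After 3 (propagate distance d=20): x=590/39 (≈15.1282) theta=10/39 (≈0.2564)
After 4 (thin lens f=-48): x=590/39 (≈15.1282) theta=535/936 (≈0.5716)
After 5 (propagate distance d=17): x=23255/936 (≈24.8451) theta=535/936 (≈0.5716)
After 6 (thin lens f=48): x=23255/936 (≈24.8451) theta=2425/44928 (≈0.0540)
z_focus = -x_out/theta_out = -(23255/936)/(2425/44928) = -223248/485 ≈ -460.3052
Rounded to 4 decimal places: z = -460.3052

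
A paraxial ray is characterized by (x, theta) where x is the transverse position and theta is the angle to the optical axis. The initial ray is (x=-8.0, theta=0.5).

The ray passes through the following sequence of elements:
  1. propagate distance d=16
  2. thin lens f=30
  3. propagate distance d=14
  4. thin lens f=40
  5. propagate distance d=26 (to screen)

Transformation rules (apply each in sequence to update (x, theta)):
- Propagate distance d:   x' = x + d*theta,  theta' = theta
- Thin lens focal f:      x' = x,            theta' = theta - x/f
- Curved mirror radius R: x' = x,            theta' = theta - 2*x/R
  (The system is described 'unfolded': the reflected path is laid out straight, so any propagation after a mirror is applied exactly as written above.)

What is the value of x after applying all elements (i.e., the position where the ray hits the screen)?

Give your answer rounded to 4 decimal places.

Answer: 15.4500

Derivation:
Initial: x=-8.0000 theta=0.5000
After 1 (propagate distance d=16): x=0.0000 theta=0.5000
After 2 (thin lens f=30): x=0.0000 theta=0.5000
After 3 (propagate distance d=14): x=7.0000 theta=0.5000
After 4 (thin lens f=40): x=7.0000 theta=0.3250
After 5 (propagate distance d=26 (to screen)): x=15.4500 theta=0.3250
Rounded to 4 decimal places: x = 15.4500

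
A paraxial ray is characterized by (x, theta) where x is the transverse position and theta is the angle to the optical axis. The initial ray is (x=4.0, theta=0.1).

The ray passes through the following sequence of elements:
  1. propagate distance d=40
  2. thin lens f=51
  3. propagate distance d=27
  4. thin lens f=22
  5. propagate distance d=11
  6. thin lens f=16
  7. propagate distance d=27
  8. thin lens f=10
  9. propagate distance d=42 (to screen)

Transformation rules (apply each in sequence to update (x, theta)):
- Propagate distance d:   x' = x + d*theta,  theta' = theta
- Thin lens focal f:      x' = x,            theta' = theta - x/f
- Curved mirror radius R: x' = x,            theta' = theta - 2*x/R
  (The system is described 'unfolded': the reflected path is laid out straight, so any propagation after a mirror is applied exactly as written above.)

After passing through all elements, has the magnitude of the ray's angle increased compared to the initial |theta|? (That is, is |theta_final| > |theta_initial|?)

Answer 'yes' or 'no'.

Initial: x=4.0000 theta=0.1000
After 1 (propagate distance d=40): x=8.0000 theta=0.1000
After 2 (thin lens f=51): x=8.0000 theta=-29/510 (≈-0.0569)
After 3 (propagate distance d=27): x=1099/170 (≈6.4647) theta=-29/510 (≈-0.0569)
After 4 (thin lens f=22): x=1099/170 (≈6.4647) theta=-787/2244 (≈-0.3507)
After 5 (propagate distance d=11): x=2659/1020 (≈2.6069) theta=-787/2244 (≈-0.3507)
After 6 (thin lens f=16): x=2659/1020 (≈2.6069) theta=-92209/179520 (≈-0.5136)
After 7 (propagate distance d=27): x=-2021659/179520 (≈-11.2615) theta=-92209/179520 (≈-0.5136)
After 8 (thin lens f=10): x=-2021659/179520 (≈-11.2615) theta=366523/598400 (≈0.6125)
After 9 (propagate distance d=42 (to screen)): x=6491327/448800 (≈14.4637) theta=366523/598400 (≈0.6125)
|theta_initial|=0.1000 |theta_final|=366523/598400 (≈0.6125) -> increased

Answer: yes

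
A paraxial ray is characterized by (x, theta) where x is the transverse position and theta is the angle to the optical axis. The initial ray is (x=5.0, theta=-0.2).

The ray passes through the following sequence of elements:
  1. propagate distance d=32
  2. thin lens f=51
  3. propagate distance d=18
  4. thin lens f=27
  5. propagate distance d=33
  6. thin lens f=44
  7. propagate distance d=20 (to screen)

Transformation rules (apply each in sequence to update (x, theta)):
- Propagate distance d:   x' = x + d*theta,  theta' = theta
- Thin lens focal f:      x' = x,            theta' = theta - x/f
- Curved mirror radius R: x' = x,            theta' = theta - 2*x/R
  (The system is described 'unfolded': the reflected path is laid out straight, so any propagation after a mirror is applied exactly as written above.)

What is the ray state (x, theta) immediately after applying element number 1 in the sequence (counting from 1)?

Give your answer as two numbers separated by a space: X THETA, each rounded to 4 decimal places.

Answer: -1.4000 -0.2000

Derivation:
Initial: x=5.0000 theta=-0.2000
After 1 (propagate distance d=32): x=-1.4000 theta=-0.2000
Rounded to 4 decimal places: x = -1.4000, theta = -0.2000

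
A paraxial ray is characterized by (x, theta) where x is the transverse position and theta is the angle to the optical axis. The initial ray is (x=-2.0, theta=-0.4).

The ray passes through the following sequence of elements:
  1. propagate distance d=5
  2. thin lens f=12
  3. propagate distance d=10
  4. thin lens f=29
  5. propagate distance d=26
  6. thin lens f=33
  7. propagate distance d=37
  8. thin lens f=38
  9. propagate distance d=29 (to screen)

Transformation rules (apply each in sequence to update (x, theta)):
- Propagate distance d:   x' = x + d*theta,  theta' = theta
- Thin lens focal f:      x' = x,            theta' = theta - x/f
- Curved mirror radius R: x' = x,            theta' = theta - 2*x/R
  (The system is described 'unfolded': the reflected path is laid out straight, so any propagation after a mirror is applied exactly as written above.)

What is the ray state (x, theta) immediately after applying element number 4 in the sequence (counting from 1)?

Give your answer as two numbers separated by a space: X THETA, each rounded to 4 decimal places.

Answer: -4.6667 0.0943

Derivation:
Initial: x=-2.0000 theta=-0.4000
After 1 (propagate distance d=5): x=-4.0000 theta=-0.4000
After 2 (thin lens f=12): x=-4.0000 theta=-1/15 (≈-0.0667)
After 3 (propagate distance d=10): x=-14/3 (≈-4.6667) theta=-1/15 (≈-0.0667)
After 4 (thin lens f=29): x=-14/3 (≈-4.6667) theta=41/435 (≈0.0943)
Rounded to 4 decimal places: x = -4.6667, theta = 0.0943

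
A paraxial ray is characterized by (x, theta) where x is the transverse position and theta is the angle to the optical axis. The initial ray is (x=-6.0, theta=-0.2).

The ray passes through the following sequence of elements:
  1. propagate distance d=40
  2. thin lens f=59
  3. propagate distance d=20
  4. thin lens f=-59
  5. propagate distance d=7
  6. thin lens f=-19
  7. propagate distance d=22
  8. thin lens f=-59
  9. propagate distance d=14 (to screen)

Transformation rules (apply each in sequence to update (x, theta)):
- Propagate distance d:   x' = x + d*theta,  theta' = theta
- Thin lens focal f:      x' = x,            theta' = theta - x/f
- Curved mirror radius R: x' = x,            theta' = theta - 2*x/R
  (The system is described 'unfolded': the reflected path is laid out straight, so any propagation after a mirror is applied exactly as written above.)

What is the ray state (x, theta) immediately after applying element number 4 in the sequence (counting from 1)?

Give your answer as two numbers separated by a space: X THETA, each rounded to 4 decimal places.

Answer: -13.2542 -0.1874

Derivation:
Initial: x=-6.0000 theta=-0.2000
After 1 (propagate distance d=40): x=-14.0000 theta=-0.2000
After 2 (thin lens f=59): x=-14.0000 theta=11/295 (≈0.0373)
After 3 (propagate distance d=20): x=-782/59 (≈-13.2542) theta=11/295 (≈0.0373)
After 4 (thin lens f=-59): x=-782/59 (≈-13.2542) theta=-3261/17405 (≈-0.1874)
Rounded to 4 decimal places: x = -13.2542, theta = -0.1874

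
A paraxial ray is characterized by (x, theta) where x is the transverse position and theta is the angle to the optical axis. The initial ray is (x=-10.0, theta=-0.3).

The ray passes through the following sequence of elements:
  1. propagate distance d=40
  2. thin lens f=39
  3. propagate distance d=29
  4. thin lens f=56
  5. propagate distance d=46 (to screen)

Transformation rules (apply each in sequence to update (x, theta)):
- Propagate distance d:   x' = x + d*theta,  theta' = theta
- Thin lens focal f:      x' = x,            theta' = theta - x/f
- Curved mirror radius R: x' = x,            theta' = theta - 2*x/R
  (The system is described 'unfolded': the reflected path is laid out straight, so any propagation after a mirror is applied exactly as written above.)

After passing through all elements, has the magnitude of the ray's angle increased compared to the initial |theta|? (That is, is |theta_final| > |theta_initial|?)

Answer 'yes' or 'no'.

Initial: x=-10.0000 theta=-0.3000
After 1 (propagate distance d=40): x=-22.0000 theta=-0.3000
After 2 (thin lens f=39): x=-22.0000 theta=103/390 (≈0.2641)
After 3 (propagate distance d=29): x=-5593/390 (≈-14.3410) theta=103/390 (≈0.2641)
After 4 (thin lens f=56): x=-5593/390 (≈-14.3410) theta=541/1040 (≈0.5202)
After 5 (propagate distance d=46 (to screen)): x=14957/1560 (≈9.5878) theta=541/1040 (≈0.5202)
|theta_initial|=0.3000 |theta_final|=541/1040 (≈0.5202) -> increased

Answer: yes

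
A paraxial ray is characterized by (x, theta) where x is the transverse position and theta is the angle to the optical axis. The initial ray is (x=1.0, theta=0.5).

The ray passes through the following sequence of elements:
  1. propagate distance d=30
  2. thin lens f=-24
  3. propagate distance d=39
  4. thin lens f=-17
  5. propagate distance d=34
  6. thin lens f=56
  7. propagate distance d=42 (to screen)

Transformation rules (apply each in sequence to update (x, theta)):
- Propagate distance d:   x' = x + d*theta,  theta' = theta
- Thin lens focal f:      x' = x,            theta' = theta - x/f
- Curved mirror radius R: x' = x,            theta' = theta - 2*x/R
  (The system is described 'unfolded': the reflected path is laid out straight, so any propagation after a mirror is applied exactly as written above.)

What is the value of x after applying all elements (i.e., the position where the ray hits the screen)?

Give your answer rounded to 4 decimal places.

Answer: 256.9828

Derivation:
Initial: x=1.0000 theta=0.5000
After 1 (propagate distance d=30): x=16.0000 theta=0.5000
After 2 (thin lens f=-24): x=16.0000 theta=7/6 (≈1.1667)
After 3 (propagate distance d=39): x=61.5000 theta=7/6 (≈1.1667)
After 4 (thin lens f=-17): x=61.5000 theta=244/51 (≈4.7843)
After 5 (propagate distance d=34): x=1345/6 (≈224.1667) theta=244/51 (≈4.7843)
After 6 (thin lens f=56): x=1345/6 (≈224.1667) theta=4463/5712 (≈0.7813)
After 7 (propagate distance d=42 (to screen)): x=104849/408 (≈256.9828) theta=4463/5712 (≈0.7813)
Rounded to 4 decimal places: x = 256.9828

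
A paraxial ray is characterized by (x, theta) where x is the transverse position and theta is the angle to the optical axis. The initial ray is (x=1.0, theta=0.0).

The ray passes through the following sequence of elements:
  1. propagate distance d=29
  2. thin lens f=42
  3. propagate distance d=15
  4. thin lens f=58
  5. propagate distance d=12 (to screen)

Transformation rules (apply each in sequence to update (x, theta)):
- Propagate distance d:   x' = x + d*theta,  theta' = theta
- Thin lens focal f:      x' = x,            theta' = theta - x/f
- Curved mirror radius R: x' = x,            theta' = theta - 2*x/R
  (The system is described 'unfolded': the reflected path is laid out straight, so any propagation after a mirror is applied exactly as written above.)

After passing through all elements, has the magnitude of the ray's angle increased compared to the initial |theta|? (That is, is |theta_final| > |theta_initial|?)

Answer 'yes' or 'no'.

Initial: x=1.0000 theta=0.0000
After 1 (propagate distance d=29): x=1.0000 theta=0.0000
After 2 (thin lens f=42): x=1.0000 theta=-1/42 (≈-0.0238)
After 3 (propagate distance d=15): x=9/14 (≈0.6429) theta=-1/42 (≈-0.0238)
After 4 (thin lens f=58): x=9/14 (≈0.6429) theta=-85/2436 (≈-0.0349)
After 5 (propagate distance d=12 (to screen)): x=13/58 (≈0.2241) theta=-85/2436 (≈-0.0349)
|theta_initial|=0.0000 |theta_final|=85/2436 (≈0.0349) -> increased

Answer: yes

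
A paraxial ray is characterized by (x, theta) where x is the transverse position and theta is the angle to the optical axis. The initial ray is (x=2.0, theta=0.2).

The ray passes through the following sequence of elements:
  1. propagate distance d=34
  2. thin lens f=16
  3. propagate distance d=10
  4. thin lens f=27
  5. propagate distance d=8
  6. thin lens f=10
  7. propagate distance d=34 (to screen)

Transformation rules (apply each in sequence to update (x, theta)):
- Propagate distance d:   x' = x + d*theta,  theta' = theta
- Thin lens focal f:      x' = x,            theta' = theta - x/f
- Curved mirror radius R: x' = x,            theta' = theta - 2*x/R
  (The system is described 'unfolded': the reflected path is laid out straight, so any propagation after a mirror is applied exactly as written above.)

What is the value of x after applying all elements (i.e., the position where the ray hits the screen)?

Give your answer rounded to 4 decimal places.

Initial: x=2.0000 theta=0.2000
After 1 (propagate distance d=34): x=8.8000 theta=0.2000
After 2 (thin lens f=16): x=8.8000 theta=-0.3500
After 3 (propagate distance d=10): x=5.3000 theta=-0.3500
After 4 (thin lens f=27): x=5.3000 theta=-59/108 (≈-0.5463)
After 5 (propagate distance d=8): x=251/270 (≈0.9296) theta=-59/108 (≈-0.5463)
After 6 (thin lens f=10): x=251/270 (≈0.9296) theta=-863/1350 (≈-0.6393)
After 7 (propagate distance d=34 (to screen)): x=-28087/1350 (≈-20.8052) theta=-863/1350 (≈-0.6393)
Rounded to 4 decimal places: x = -20.8052

Answer: -20.8052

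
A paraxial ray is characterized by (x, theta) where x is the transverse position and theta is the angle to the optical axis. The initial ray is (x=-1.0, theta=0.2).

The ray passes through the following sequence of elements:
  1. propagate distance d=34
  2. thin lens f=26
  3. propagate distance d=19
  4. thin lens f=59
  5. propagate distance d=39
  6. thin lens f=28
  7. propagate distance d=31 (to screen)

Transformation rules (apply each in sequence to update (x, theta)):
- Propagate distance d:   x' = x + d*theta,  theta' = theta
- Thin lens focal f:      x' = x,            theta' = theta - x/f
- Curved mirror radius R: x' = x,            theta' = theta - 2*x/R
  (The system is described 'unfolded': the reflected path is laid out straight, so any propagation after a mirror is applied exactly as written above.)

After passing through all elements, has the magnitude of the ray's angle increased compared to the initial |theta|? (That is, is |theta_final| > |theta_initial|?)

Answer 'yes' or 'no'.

Initial: x=-1.0000 theta=0.2000
After 1 (propagate distance d=34): x=5.8000 theta=0.2000
After 2 (thin lens f=26): x=5.8000 theta=-3/130 (≈-0.0231)
After 3 (propagate distance d=19): x=697/130 (≈5.3615) theta=-3/130 (≈-0.0231)
After 4 (thin lens f=59): x=697/130 (≈5.3615) theta=-437/3835 (≈-0.1140)
After 5 (propagate distance d=39): x=7037/7670 (≈0.9175) theta=-437/3835 (≈-0.1140)
After 6 (thin lens f=28): x=7037/7670 (≈0.9175) theta=-31509/214760 (≈-0.1467)
After 7 (propagate distance d=31 (to screen)): x=-779743/214760 (≈-3.6308) theta=-31509/214760 (≈-0.1467)
|theta_initial|=0.2000 |theta_final|=31509/214760 (≈0.1467) -> not increased

Answer: no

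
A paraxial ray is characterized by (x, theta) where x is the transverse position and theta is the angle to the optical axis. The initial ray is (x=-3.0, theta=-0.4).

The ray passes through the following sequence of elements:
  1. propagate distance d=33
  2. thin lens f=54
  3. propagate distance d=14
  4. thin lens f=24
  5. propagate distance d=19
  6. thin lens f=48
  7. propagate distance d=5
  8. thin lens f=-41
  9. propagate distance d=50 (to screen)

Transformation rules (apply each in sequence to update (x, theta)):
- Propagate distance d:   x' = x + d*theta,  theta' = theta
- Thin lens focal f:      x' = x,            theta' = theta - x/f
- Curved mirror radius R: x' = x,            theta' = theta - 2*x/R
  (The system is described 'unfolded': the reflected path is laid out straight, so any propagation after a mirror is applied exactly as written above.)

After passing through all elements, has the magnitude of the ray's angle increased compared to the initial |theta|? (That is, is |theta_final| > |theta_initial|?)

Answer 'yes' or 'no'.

Initial: x=-3.0000 theta=-0.4000
After 1 (propagate distance d=33): x=-16.2000 theta=-0.4000
After 2 (thin lens f=54): x=-16.2000 theta=-0.1000
After 3 (propagate distance d=14): x=-17.6000 theta=-0.1000
After 4 (thin lens f=24): x=-17.6000 theta=19/30 (≈0.6333)
After 5 (propagate distance d=19): x=-167/30 (≈-5.5667) theta=19/30 (≈0.6333)
After 6 (thin lens f=48): x=-167/30 (≈-5.5667) theta=1079/1440 (≈0.7493)
After 7 (propagate distance d=5): x=-2621/1440 (≈-1.8201) theta=1079/1440 (≈0.7493)
After 8 (thin lens f=-41): x=-2621/1440 (≈-1.8201) theta=20809/29520 (≈0.7049)
After 9 (propagate distance d=50 (to screen)): x=219271/6560 (≈33.4255) theta=20809/29520 (≈0.7049)
|theta_initial|=0.4000 |theta_final|=20809/29520 (≈0.7049) -> increased

Answer: yes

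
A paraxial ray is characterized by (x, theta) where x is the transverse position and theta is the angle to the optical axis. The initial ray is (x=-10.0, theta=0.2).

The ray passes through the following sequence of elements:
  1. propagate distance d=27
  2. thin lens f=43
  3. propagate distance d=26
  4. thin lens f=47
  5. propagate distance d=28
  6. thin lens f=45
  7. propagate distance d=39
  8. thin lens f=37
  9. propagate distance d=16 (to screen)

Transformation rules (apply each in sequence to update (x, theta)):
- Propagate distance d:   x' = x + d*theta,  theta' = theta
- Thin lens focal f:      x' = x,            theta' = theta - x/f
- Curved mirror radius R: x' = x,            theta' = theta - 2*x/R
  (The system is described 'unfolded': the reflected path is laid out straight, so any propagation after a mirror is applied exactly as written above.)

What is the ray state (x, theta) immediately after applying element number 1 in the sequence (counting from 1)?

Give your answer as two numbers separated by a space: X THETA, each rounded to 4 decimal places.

Initial: x=-10.0000 theta=0.2000
After 1 (propagate distance d=27): x=-4.6000 theta=0.2000
Rounded to 4 decimal places: x = -4.6000, theta = 0.2000

Answer: -4.6000 0.2000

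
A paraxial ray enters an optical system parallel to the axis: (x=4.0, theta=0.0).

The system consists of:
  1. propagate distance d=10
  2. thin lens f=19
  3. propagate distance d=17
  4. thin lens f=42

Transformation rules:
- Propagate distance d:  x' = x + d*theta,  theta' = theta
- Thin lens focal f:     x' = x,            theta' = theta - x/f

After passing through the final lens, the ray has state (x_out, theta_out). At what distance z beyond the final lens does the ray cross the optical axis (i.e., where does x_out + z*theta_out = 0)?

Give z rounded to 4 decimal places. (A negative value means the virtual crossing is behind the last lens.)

Answer: 1.9091

Derivation:
Initial: x=4.0000 theta=0.0000
After 1 (propagate distance d=10): x=4.0000 theta=0.0000
After 2 (thin lens f=19): x=4.0000 theta=-4/19 (≈-0.2105)
After 3 (propagate distance d=17): x=8/19 (≈0.4211) theta=-4/19 (≈-0.2105)
After 4 (thin lens f=42): x=8/19 (≈0.4211) theta=-88/399 (≈-0.2206)
z_focus = -x_out/theta_out = -(8/19)/(-88/399) = 21/11 ≈ 1.9091
Rounded to 4 decimal places: z = 1.9091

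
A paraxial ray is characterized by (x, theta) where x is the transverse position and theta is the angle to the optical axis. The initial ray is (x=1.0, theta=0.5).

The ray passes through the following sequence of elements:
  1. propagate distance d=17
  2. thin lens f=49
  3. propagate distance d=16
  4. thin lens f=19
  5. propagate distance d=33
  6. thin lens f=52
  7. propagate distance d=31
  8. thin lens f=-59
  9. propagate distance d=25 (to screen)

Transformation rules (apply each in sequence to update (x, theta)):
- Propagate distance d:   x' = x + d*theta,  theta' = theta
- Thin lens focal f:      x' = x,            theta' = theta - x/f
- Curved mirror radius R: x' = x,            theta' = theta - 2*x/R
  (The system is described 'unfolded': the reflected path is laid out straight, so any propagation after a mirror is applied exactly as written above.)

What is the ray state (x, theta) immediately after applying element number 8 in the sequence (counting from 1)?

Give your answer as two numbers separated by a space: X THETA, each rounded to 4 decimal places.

Initial: x=1.0000 theta=0.5000
After 1 (propagate distance d=17): x=9.5000 theta=0.5000
After 2 (thin lens f=49): x=9.5000 theta=15/49 (≈0.3061)
After 3 (propagate distance d=16): x=1411/98 (≈14.3980) theta=15/49 (≈0.3061)
After 4 (thin lens f=19): x=1411/98 (≈14.3980) theta=-841/1862 (≈-0.4517)
After 5 (propagate distance d=33): x=-472/931 (≈-0.5070) theta=-841/1862 (≈-0.4517)
After 6 (thin lens f=52): x=-472/931 (≈-0.5070) theta=-563/1274 (≈-0.4419)
After 7 (propagate distance d=31): x=-343879/24206 (≈-14.2064) theta=-563/1274 (≈-0.4419)
After 8 (thin lens f=-59): x=-343879/24206 (≈-14.2064) theta=-9949/14573 (≈-0.6827)
Rounded to 4 decimal places: x = -14.2064, theta = -0.6827

Answer: -14.2064 -0.6827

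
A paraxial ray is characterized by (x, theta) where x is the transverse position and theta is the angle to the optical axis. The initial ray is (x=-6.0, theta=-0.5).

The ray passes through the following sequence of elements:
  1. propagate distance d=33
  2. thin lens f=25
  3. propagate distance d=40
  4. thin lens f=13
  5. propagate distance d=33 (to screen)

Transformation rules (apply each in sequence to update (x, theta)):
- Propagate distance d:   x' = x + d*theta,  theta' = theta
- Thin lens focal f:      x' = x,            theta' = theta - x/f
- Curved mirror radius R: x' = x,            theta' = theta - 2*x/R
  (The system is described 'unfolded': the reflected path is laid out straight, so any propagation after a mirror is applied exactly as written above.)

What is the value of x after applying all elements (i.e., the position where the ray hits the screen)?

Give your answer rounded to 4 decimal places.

Initial: x=-6.0000 theta=-0.5000
After 1 (propagate distance d=33): x=-22.5000 theta=-0.5000
After 2 (thin lens f=25): x=-22.5000 theta=0.4000
After 3 (propagate distance d=40): x=-6.5000 theta=0.4000
After 4 (thin lens f=13): x=-6.5000 theta=0.9000
After 5 (propagate distance d=33 (to screen)): x=23.2000 theta=0.9000
Rounded to 4 decimal places: x = 23.2000

Answer: 23.2000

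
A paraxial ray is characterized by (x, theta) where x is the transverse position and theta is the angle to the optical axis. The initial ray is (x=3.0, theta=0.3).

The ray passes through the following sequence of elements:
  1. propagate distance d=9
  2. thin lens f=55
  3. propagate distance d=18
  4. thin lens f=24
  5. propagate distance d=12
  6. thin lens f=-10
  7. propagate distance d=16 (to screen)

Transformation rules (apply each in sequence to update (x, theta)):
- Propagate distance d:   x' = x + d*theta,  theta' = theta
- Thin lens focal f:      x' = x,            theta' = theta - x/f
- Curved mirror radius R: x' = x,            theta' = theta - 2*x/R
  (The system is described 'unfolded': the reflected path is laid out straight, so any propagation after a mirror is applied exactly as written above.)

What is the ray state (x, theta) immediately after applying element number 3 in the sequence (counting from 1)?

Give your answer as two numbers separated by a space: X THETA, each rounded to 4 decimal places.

Initial: x=3.0000 theta=0.3000
After 1 (propagate distance d=9): x=5.7000 theta=0.3000
After 2 (thin lens f=55): x=5.7000 theta=54/275 (≈0.1964)
After 3 (propagate distance d=18): x=5079/550 (≈9.2345) theta=54/275 (≈0.1964)
Rounded to 4 decimal places: x = 9.2345, theta = 0.1964

Answer: 9.2345 0.1964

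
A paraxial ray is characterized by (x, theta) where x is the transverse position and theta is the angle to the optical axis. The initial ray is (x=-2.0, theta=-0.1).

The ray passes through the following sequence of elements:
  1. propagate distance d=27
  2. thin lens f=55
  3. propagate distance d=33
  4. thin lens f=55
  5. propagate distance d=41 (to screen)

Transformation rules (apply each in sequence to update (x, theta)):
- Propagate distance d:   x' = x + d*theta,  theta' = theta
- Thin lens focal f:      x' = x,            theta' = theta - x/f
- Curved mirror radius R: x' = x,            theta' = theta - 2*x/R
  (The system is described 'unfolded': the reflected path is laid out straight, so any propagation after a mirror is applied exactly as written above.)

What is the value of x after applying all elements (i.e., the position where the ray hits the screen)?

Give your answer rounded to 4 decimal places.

Initial: x=-2.0000 theta=-0.1000
After 1 (propagate distance d=27): x=-4.7000 theta=-0.1000
After 2 (thin lens f=55): x=-4.7000 theta=-4/275 (≈-0.0145)
After 3 (propagate distance d=33): x=-5.1800 theta=-4/275 (≈-0.0145)
After 4 (thin lens f=55): x=-5.1800 theta=219/2750 (≈0.0796)
After 5 (propagate distance d=41 (to screen)): x=-2633/1375 (≈-1.9149) theta=219/2750 (≈0.0796)
Rounded to 4 decimal places: x = -1.9149

Answer: -1.9149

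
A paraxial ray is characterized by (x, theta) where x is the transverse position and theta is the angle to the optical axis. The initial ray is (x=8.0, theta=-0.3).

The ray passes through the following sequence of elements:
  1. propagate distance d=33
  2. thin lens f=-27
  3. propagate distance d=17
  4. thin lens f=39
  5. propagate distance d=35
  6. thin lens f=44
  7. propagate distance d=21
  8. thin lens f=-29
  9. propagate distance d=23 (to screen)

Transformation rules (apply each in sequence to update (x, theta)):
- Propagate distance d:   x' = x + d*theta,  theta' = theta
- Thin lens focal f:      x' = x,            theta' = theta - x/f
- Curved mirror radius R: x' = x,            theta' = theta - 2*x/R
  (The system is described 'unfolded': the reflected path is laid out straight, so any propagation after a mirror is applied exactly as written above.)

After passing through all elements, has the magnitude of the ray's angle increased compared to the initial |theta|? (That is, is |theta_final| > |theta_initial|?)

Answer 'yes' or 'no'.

Initial: x=8.0000 theta=-0.3000
After 1 (propagate distance d=33): x=-1.9000 theta=-0.3000
After 2 (thin lens f=-27): x=-1.9000 theta=-10/27 (≈-0.3704)
After 3 (propagate distance d=17): x=-2213/270 (≈-8.1963) theta=-10/27 (≈-0.3704)
After 4 (thin lens f=39): x=-2213/270 (≈-8.1963) theta=-1687/10530 (≈-0.1602)
After 5 (propagate distance d=35): x=-72676/5265 (≈-13.8036) theta=-1687/10530 (≈-0.1602)
After 6 (thin lens f=44): x=-72676/5265 (≈-13.8036) theta=5927/38610 (≈0.1535)
After 7 (propagate distance d=21): x=-94267/8910 (≈-10.5799) theta=5927/38610 (≈0.1535)
After 8 (thin lens f=-29): x=-94267/8910 (≈-10.5799) theta=-354911/1679535 (≈-0.2113)
After 9 (propagate distance d=23 (to screen)): x=-10372913/671814 (≈-15.4402) theta=-354911/1679535 (≈-0.2113)
|theta_initial|=0.3000 |theta_final|=354911/1679535 (≈0.2113) -> not increased

Answer: no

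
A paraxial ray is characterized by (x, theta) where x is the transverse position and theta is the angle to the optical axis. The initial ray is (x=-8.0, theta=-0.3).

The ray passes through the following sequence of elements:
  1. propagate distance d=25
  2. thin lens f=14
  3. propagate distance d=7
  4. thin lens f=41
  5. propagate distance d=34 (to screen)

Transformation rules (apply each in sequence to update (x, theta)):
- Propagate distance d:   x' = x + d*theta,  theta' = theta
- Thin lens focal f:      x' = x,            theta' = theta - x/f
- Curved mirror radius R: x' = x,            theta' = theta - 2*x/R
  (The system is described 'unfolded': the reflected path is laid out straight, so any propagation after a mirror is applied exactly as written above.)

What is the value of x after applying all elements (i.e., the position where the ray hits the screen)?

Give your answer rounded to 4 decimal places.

Answer: 25.7611

Derivation:
Initial: x=-8.0000 theta=-0.3000
After 1 (propagate distance d=25): x=-15.5000 theta=-0.3000
After 2 (thin lens f=14): x=-15.5000 theta=113/140 (≈0.8071)
After 3 (propagate distance d=7): x=-9.8500 theta=113/140 (≈0.8071)
After 4 (thin lens f=41): x=-9.8500 theta=1503/1435 (≈1.0474)
After 5 (propagate distance d=34 (to screen)): x=147869/5740 (≈25.7611) theta=1503/1435 (≈1.0474)
Rounded to 4 decimal places: x = 25.7611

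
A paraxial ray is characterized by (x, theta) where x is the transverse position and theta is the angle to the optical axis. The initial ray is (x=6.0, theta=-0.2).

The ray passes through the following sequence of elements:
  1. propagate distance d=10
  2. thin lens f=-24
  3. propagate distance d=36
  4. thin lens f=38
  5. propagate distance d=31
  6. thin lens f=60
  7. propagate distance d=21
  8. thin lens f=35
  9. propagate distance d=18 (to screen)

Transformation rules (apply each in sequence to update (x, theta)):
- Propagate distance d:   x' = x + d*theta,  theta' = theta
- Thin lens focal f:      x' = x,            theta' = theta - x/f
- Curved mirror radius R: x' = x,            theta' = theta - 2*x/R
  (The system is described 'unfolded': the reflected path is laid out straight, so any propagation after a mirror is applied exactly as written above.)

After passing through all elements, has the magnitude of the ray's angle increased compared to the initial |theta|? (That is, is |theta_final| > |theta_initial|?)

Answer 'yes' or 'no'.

Answer: no

Derivation:
Initial: x=6.0000 theta=-0.2000
After 1 (propagate distance d=10): x=4.0000 theta=-0.2000
After 2 (thin lens f=-24): x=4.0000 theta=-1/30 (≈-0.0333)
After 3 (propagate distance d=36): x=2.8000 theta=-1/30 (≈-0.0333)
After 4 (thin lens f=38): x=2.8000 theta=-61/570 (≈-0.1070)
After 5 (propagate distance d=31): x=-59/114 (≈-0.5175) theta=-61/570 (≈-0.1070)
After 6 (thin lens f=60): x=-59/114 (≈-0.5175) theta=-673/6840 (≈-0.0984)
After 7 (propagate distance d=21): x=-5891/2280 (≈-2.5838) theta=-673/6840 (≈-0.0984)
After 8 (thin lens f=35): x=-5891/2280 (≈-2.5838) theta=-2941/119700 (≈-0.0246)
After 9 (propagate distance d=18 (to screen)): x=-241477/79800 (≈-3.0260) theta=-2941/119700 (≈-0.0246)
|theta_initial|=0.2000 |theta_final|=2941/119700 (≈0.0246) -> not increased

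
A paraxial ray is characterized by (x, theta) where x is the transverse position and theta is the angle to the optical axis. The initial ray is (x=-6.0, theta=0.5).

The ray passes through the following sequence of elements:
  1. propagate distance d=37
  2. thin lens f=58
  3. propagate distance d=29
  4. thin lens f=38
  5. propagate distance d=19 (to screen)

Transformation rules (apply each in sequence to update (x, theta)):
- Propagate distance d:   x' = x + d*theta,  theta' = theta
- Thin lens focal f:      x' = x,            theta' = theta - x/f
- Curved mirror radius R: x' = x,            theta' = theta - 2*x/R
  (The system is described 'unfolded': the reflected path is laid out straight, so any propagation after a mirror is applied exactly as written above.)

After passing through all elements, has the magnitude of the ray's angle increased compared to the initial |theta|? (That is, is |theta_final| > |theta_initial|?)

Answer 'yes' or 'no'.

Answer: no

Derivation:
Initial: x=-6.0000 theta=0.5000
After 1 (propagate distance d=37): x=12.5000 theta=0.5000
After 2 (thin lens f=58): x=12.5000 theta=33/116 (≈0.2845)
After 3 (propagate distance d=29): x=20.7500 theta=33/116 (≈0.2845)
After 4 (thin lens f=38): x=20.7500 theta=-1153/4408 (≈-0.2616)
After 5 (propagate distance d=19 (to screen)): x=3661/232 (≈15.7802) theta=-1153/4408 (≈-0.2616)
|theta_initial|=0.5000 |theta_final|=1153/4408 (≈0.2616) -> not increased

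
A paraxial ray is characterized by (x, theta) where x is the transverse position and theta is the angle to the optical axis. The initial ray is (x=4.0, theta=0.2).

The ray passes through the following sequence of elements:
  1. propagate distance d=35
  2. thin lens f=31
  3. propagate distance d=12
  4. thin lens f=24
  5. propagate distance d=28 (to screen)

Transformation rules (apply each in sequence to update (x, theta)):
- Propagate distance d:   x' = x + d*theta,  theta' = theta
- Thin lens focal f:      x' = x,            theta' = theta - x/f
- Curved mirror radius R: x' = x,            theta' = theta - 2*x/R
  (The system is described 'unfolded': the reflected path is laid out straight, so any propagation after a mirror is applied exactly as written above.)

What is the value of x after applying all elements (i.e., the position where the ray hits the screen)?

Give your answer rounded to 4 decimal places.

Initial: x=4.0000 theta=0.2000
After 1 (propagate distance d=35): x=11.0000 theta=0.2000
After 2 (thin lens f=31): x=11.0000 theta=-24/155 (≈-0.1548)
After 3 (propagate distance d=12): x=1417/155 (≈9.1419) theta=-24/155 (≈-0.1548)
After 4 (thin lens f=24): x=1417/155 (≈9.1419) theta=-1993/3720 (≈-0.5358)
After 5 (propagate distance d=28 (to screen)): x=-5449/930 (≈-5.8591) theta=-1993/3720 (≈-0.5358)
Rounded to 4 decimal places: x = -5.8591

Answer: -5.8591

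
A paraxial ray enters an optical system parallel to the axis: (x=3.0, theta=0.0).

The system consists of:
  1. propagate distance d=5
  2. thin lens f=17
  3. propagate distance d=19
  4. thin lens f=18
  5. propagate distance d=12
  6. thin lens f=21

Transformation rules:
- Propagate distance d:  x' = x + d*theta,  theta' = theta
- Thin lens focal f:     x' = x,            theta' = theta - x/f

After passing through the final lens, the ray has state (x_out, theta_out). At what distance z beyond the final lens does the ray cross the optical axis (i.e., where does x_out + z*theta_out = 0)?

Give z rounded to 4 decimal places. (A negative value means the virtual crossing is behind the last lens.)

Answer: -44.3333

Derivation:
Initial: x=3.0000 theta=0.0000
After 1 (propagate distance d=5): x=3.0000 theta=0.0000
After 2 (thin lens f=17): x=3.0000 theta=-3/17 (≈-0.1765)
After 3 (propagate distance d=19): x=-6/17 (≈-0.3529) theta=-3/17 (≈-0.1765)
After 4 (thin lens f=18): x=-6/17 (≈-0.3529) theta=-8/51 (≈-0.1569)
After 5 (propagate distance d=12): x=-38/17 (≈-2.2353) theta=-8/51 (≈-0.1569)
After 6 (thin lens f=21): x=-38/17 (≈-2.2353) theta=-6/119 (≈-0.0504)
z_focus = -x_out/theta_out = -(-38/17)/(-6/119) = -133/3 ≈ -44.3333
Rounded to 4 decimal places: z = -44.3333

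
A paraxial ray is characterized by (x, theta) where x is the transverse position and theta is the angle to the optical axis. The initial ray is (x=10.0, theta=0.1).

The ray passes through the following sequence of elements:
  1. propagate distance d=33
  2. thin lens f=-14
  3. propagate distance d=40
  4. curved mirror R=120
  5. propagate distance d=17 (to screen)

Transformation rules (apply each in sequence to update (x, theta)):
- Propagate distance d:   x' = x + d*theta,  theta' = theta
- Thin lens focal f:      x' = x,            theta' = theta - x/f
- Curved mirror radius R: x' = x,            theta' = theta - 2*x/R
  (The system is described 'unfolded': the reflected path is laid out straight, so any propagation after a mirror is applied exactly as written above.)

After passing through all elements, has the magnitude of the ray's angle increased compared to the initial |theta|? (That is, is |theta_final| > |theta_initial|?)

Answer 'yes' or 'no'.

Answer: yes

Derivation:
Initial: x=10.0000 theta=0.1000
After 1 (propagate distance d=33): x=13.3000 theta=0.1000
After 2 (thin lens f=-14): x=13.3000 theta=1.0500
After 3 (propagate distance d=40): x=55.3000 theta=1.0500
After 4 (curved mirror R=120): x=55.3000 theta=77/600 (≈0.1283)
After 5 (propagate distance d=17 (to screen)): x=34489/600 (≈57.4817) theta=77/600 (≈0.1283)
|theta_initial|=0.1000 |theta_final|=77/600 (≈0.1283) -> increased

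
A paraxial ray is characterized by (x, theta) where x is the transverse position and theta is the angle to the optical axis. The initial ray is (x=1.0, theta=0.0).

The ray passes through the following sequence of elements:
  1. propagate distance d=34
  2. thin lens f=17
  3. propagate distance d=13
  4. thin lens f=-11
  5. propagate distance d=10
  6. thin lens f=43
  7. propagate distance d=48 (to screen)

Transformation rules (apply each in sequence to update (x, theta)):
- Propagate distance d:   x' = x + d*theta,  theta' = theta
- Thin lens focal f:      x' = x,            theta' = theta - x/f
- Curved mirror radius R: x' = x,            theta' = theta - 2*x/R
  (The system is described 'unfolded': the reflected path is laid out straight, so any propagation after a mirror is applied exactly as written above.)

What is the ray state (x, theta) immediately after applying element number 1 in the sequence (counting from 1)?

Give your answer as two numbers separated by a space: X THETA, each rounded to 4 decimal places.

Initial: x=1.0000 theta=0.0000
After 1 (propagate distance d=34): x=1.0000 theta=0.0000
Rounded to 4 decimal places: x = 1.0000, theta = 0.0000

Answer: 1.0000 0.0000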